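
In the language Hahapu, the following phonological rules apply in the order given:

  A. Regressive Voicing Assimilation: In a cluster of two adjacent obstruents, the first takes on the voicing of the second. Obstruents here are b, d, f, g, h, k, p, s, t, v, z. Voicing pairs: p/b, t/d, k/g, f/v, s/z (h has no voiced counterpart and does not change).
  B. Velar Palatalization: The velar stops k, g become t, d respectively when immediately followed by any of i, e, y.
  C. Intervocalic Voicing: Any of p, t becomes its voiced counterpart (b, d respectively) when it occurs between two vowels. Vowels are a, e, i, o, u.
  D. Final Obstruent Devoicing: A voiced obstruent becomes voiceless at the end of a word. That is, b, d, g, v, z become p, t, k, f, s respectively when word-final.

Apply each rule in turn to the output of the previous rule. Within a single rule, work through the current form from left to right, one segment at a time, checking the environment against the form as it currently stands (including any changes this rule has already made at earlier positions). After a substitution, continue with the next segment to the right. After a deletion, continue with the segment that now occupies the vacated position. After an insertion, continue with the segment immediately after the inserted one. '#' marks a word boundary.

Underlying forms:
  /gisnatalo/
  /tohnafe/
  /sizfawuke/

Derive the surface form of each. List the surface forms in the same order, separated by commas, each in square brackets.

[disnadalo], [tohnafe], [sisfawude]

/gisnatalo/:
  A Regressive Voicing Assimilation: no change — [gisnatalo]
  B Velar Palatalization: [gisnatalo] → [disnatalo]
  C Intervocalic Voicing: [disnatalo] → [disnadalo]
  D Final Obstruent Devoicing: no change — [disnadalo]
/tohnafe/:
  A Regressive Voicing Assimilation: no change — [tohnafe]
  B Velar Palatalization: no change — [tohnafe]
  C Intervocalic Voicing: no change — [tohnafe]
  D Final Obstruent Devoicing: no change — [tohnafe]
/sizfawuke/:
  A Regressive Voicing Assimilation: [sizfawuke] → [sisfawuke]
  B Velar Palatalization: [sisfawuke] → [sisfawute]
  C Intervocalic Voicing: [sisfawute] → [sisfawude]
  D Final Obstruent Devoicing: no change — [sisfawude]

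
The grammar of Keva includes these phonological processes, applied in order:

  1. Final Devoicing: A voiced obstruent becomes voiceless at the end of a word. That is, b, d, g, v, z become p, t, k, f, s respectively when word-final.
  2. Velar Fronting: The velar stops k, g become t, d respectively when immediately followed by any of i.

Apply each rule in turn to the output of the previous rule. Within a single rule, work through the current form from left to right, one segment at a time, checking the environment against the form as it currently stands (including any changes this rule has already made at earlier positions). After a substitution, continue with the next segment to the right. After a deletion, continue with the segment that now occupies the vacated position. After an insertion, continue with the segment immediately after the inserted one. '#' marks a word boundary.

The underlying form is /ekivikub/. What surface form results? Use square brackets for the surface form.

[etivikup]

1 Final Devoicing: [ekivikub] → [ekivikup]
2 Velar Fronting: [ekivikup] → [etivikup]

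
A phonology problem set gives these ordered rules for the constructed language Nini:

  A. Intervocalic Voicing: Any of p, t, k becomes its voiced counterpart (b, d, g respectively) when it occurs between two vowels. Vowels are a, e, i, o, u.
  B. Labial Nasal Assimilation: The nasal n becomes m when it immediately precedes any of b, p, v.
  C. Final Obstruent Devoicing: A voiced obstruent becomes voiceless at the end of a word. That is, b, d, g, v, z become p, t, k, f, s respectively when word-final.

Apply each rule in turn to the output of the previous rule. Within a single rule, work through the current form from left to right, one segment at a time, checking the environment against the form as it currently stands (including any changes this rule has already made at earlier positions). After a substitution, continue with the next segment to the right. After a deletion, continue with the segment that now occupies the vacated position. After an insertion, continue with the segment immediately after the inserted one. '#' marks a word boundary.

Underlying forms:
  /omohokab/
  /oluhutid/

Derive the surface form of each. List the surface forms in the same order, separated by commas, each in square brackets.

/omohokab/:
  A Intervocalic Voicing: [omohokab] → [omohogab]
  B Labial Nasal Assimilation: no change — [omohogab]
  C Final Obstruent Devoicing: [omohogab] → [omohogap]
/oluhutid/:
  A Intervocalic Voicing: [oluhutid] → [oluhudid]
  B Labial Nasal Assimilation: no change — [oluhudid]
  C Final Obstruent Devoicing: [oluhudid] → [oluhudit]

[omohogap], [oluhudit]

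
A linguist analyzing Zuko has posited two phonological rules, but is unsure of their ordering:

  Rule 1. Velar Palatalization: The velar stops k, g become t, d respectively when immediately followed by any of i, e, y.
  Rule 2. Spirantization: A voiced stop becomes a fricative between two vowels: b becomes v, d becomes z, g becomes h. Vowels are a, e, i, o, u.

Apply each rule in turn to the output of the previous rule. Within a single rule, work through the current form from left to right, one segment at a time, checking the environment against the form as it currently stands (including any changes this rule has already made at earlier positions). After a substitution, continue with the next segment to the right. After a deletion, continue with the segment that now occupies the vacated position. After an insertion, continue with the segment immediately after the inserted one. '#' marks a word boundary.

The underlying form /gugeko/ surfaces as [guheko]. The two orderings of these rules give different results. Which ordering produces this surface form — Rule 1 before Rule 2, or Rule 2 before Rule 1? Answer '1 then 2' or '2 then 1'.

Order 1 then 2:
  1 Velar Palatalization: [gugeko] → [gudeko]
  2 Spirantization: [gudeko] → [guzeko]
  result: [guzeko]
Order 2 then 1:
  2 Spirantization: [gugeko] → [guheko]
  1 Velar Palatalization: no change — [guheko]
  result: [guheko]

2 then 1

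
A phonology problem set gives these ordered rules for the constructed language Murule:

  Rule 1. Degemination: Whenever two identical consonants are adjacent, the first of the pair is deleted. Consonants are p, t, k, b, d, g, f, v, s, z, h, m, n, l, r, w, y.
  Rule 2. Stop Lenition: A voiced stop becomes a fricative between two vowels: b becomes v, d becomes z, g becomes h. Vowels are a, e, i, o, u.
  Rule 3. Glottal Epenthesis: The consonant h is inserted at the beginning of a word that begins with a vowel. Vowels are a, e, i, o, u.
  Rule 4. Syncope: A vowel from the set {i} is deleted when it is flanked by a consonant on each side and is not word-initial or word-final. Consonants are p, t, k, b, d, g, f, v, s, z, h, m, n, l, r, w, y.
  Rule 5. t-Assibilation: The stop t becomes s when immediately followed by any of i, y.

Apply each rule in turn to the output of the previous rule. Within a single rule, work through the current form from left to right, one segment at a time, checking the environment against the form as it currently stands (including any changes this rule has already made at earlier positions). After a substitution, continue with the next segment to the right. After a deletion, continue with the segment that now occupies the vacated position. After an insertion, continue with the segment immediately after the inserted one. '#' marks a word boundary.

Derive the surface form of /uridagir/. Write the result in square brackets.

Rule 1 Degemination: no change — [uridagir]
Rule 2 Stop Lenition: [uridagir] → [urizahir]
Rule 3 Glottal Epenthesis: [urizahir] → [hurizahir]
Rule 4 Syncope: [hurizahir] → [hurzahr]
Rule 5 t-Assibilation: no change — [hurzahr]

[hurzahr]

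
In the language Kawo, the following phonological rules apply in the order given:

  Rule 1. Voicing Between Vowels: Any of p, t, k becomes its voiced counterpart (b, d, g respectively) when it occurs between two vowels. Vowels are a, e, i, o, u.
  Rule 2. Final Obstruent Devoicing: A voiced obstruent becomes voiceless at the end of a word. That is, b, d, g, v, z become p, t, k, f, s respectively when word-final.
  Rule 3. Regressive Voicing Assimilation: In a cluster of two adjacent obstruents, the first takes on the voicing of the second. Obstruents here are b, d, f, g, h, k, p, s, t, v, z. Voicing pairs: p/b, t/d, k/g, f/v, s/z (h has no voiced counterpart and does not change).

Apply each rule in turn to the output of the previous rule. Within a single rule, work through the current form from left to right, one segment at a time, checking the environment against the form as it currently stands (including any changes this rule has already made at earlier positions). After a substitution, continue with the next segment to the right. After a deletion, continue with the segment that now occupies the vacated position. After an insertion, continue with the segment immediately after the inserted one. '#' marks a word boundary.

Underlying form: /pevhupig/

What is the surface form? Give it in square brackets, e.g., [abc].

Rule 1 Voicing Between Vowels: [pevhupig] → [pevhubig]
Rule 2 Final Obstruent Devoicing: [pevhubig] → [pevhubik]
Rule 3 Regressive Voicing Assimilation: [pevhubik] → [pefhubik]

[pefhubik]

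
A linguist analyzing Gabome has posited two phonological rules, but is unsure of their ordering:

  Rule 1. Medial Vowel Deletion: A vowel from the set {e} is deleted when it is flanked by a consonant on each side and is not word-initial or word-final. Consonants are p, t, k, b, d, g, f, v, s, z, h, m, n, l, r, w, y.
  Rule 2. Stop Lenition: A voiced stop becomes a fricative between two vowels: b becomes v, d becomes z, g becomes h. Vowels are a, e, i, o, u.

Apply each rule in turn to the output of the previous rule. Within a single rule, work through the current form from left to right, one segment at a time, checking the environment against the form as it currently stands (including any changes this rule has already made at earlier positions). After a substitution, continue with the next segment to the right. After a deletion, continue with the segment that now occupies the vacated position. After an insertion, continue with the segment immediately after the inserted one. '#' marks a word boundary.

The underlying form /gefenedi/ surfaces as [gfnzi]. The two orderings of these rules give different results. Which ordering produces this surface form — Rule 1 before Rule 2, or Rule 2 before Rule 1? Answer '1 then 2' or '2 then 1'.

Order 1 then 2:
  1 Medial Vowel Deletion: [gefenedi] → [gfndi]
  2 Stop Lenition: no change — [gfndi]
  result: [gfndi]
Order 2 then 1:
  2 Stop Lenition: [gefenedi] → [gefenezi]
  1 Medial Vowel Deletion: [gefenezi] → [gfnzi]
  result: [gfnzi]

2 then 1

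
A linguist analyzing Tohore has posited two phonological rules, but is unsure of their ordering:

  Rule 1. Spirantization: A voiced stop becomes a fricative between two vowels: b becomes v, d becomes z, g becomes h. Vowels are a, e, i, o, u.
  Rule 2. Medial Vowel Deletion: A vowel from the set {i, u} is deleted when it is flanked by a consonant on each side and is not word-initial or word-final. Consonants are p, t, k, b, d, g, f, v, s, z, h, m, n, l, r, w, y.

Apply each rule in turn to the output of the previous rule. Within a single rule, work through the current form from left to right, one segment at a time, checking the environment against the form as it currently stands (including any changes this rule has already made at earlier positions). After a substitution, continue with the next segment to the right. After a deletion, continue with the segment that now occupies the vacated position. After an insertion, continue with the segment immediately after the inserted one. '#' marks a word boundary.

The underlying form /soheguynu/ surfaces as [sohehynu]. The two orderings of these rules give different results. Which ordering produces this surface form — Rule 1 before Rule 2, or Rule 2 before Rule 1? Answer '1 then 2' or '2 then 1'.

1 then 2

Order 1 then 2:
  1 Spirantization: [soheguynu] → [sohehuynu]
  2 Medial Vowel Deletion: [sohehuynu] → [sohehynu]
  result: [sohehynu]
Order 2 then 1:
  2 Medial Vowel Deletion: [soheguynu] → [sohegynu]
  1 Spirantization: no change — [sohegynu]
  result: [sohegynu]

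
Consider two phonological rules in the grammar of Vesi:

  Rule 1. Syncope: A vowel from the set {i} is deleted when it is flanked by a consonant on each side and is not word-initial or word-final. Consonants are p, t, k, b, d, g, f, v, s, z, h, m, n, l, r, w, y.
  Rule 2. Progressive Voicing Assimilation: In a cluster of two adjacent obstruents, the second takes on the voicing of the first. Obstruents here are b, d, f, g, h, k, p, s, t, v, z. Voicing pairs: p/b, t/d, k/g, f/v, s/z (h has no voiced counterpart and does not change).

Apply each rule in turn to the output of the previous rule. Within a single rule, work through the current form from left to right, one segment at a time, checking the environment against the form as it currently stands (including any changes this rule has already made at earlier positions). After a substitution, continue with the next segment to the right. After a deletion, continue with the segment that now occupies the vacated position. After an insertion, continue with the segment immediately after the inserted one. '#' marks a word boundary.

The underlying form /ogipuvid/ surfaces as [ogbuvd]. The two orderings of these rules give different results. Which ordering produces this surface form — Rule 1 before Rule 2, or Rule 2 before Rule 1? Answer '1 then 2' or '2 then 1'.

Order 1 then 2:
  1 Syncope: [ogipuvid] → [ogpuvd]
  2 Progressive Voicing Assimilation: [ogpuvd] → [ogbuvd]
  result: [ogbuvd]
Order 2 then 1:
  2 Progressive Voicing Assimilation: no change — [ogipuvid]
  1 Syncope: [ogipuvid] → [ogpuvd]
  result: [ogpuvd]

1 then 2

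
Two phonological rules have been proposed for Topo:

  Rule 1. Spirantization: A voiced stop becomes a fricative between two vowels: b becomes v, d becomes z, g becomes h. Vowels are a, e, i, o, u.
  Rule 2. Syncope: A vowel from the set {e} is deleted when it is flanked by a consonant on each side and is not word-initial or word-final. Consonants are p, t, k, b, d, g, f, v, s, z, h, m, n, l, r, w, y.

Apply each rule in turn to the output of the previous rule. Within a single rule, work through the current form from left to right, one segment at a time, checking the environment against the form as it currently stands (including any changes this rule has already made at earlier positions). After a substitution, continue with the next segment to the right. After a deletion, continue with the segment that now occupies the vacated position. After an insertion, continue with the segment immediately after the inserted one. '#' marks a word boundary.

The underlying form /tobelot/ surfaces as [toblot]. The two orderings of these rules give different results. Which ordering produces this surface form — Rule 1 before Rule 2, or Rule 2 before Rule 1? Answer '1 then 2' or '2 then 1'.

2 then 1

Order 1 then 2:
  1 Spirantization: [tobelot] → [tovelot]
  2 Syncope: [tovelot] → [tovlot]
  result: [tovlot]
Order 2 then 1:
  2 Syncope: [tobelot] → [toblot]
  1 Spirantization: no change — [toblot]
  result: [toblot]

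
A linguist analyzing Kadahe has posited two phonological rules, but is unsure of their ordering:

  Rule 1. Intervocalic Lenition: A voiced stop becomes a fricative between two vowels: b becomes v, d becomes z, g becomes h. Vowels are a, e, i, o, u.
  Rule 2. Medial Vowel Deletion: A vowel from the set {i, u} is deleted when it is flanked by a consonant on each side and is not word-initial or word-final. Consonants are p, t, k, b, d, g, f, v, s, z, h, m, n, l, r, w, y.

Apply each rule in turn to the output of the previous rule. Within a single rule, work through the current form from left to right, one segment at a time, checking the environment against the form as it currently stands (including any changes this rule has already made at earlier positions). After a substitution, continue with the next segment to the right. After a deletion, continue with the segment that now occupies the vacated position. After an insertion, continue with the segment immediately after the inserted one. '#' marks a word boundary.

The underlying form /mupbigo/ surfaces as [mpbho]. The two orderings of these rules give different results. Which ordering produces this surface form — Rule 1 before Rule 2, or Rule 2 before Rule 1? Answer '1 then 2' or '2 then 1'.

Order 1 then 2:
  1 Intervocalic Lenition: [mupbigo] → [mupbiho]
  2 Medial Vowel Deletion: [mupbiho] → [mpbho]
  result: [mpbho]
Order 2 then 1:
  2 Medial Vowel Deletion: [mupbigo] → [mpbgo]
  1 Intervocalic Lenition: no change — [mpbgo]
  result: [mpbgo]

1 then 2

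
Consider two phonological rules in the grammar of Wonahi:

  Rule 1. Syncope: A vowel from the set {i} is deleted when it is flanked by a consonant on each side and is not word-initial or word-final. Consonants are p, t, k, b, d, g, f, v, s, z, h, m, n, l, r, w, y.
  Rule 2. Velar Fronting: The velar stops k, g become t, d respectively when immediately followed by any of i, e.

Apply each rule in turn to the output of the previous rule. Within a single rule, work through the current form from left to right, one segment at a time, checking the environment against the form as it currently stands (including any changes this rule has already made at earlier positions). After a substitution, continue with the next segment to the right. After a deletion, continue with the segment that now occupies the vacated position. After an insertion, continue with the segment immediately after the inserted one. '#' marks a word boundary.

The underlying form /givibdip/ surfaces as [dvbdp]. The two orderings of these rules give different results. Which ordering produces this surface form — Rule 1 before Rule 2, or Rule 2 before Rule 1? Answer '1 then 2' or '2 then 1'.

Order 1 then 2:
  1 Syncope: [givibdip] → [gvbdp]
  2 Velar Fronting: no change — [gvbdp]
  result: [gvbdp]
Order 2 then 1:
  2 Velar Fronting: [givibdip] → [divibdip]
  1 Syncope: [divibdip] → [dvbdp]
  result: [dvbdp]

2 then 1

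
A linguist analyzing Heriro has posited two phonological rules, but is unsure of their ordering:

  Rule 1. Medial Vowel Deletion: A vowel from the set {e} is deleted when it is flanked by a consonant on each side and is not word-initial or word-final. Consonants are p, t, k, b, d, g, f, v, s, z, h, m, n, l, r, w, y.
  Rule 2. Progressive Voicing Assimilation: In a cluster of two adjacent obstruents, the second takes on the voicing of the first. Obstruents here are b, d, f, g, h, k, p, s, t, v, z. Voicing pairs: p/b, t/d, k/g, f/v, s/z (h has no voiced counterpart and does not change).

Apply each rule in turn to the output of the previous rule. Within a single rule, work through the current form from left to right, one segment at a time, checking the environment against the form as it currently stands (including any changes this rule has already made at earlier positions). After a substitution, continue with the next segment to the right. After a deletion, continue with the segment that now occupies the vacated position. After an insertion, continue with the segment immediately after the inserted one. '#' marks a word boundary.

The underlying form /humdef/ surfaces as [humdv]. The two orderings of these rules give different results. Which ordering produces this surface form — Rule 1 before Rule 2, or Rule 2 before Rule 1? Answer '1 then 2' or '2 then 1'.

Order 1 then 2:
  1 Medial Vowel Deletion: [humdef] → [humdf]
  2 Progressive Voicing Assimilation: [humdf] → [humdv]
  result: [humdv]
Order 2 then 1:
  2 Progressive Voicing Assimilation: no change — [humdef]
  1 Medial Vowel Deletion: [humdef] → [humdf]
  result: [humdf]

1 then 2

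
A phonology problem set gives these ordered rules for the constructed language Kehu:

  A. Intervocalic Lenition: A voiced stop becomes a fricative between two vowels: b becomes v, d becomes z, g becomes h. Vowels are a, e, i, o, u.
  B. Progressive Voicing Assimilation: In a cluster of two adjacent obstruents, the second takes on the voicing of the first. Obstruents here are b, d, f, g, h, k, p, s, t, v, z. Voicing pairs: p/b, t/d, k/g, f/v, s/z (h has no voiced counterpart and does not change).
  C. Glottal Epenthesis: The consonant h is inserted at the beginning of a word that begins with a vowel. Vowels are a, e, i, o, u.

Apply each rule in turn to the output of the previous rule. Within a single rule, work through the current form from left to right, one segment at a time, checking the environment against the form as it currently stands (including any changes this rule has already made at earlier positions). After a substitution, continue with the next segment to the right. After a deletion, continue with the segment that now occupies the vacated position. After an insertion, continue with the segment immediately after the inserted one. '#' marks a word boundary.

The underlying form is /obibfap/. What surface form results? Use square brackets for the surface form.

A Intervocalic Lenition: [obibfap] → [ovibfap]
B Progressive Voicing Assimilation: [ovibfap] → [ovibvap]
C Glottal Epenthesis: [ovibvap] → [hovibvap]

[hovibvap]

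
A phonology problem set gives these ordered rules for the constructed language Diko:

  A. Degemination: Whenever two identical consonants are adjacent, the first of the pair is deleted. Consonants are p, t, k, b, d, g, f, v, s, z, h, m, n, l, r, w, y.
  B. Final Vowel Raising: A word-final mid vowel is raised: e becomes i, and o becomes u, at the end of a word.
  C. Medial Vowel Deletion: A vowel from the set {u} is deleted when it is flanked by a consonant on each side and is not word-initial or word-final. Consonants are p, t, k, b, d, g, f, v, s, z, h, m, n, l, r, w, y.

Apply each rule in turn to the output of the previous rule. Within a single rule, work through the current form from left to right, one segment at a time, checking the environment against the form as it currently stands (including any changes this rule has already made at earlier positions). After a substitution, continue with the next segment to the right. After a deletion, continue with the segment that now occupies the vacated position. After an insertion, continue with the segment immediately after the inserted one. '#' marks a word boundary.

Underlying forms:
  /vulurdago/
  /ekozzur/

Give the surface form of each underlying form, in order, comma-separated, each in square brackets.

/vulurdago/:
  A Degemination: no change — [vulurdago]
  B Final Vowel Raising: [vulurdago] → [vulurdagu]
  C Medial Vowel Deletion: [vulurdagu] → [vlrdagu]
/ekozzur/:
  A Degemination: [ekozzur] → [ekozur]
  B Final Vowel Raising: no change — [ekozur]
  C Medial Vowel Deletion: [ekozur] → [ekozr]

[vlrdagu], [ekozr]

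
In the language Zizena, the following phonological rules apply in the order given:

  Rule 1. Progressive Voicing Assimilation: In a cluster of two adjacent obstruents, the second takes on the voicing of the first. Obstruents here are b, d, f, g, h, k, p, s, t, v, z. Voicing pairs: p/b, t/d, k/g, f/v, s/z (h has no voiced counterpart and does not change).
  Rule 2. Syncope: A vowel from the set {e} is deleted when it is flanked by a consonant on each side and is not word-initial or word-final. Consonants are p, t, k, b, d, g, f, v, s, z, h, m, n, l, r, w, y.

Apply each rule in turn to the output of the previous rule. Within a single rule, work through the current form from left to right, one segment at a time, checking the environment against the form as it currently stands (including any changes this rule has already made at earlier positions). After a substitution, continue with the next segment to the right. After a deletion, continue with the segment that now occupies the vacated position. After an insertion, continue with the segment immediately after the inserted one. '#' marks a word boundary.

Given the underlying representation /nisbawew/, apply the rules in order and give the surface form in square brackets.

Rule 1 Progressive Voicing Assimilation: [nisbawew] → [nispawew]
Rule 2 Syncope: [nispawew] → [nispaww]

[nispaww]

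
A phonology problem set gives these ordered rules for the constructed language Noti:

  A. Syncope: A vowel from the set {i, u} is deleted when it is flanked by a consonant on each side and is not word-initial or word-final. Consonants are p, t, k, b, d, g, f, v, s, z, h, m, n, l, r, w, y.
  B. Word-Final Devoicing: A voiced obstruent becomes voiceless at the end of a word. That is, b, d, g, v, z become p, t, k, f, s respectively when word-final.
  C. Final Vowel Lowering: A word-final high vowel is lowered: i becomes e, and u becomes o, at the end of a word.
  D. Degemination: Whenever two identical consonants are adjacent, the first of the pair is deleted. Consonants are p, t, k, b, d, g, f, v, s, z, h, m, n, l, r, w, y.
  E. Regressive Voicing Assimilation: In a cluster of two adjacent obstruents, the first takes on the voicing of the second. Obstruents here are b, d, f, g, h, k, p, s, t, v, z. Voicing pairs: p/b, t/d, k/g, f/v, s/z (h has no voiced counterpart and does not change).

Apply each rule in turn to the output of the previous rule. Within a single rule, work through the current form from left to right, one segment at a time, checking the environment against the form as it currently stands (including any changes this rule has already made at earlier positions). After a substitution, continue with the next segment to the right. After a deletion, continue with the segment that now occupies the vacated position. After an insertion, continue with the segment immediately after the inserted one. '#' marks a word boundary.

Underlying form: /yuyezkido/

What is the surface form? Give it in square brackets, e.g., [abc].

[yesgdo]

A Syncope: [yuyezkido] → [yyezkdo]
B Word-Final Devoicing: no change — [yyezkdo]
C Final Vowel Lowering: no change — [yyezkdo]
D Degemination: [yyezkdo] → [yezkdo]
E Regressive Voicing Assimilation: [yezkdo] → [yesgdo]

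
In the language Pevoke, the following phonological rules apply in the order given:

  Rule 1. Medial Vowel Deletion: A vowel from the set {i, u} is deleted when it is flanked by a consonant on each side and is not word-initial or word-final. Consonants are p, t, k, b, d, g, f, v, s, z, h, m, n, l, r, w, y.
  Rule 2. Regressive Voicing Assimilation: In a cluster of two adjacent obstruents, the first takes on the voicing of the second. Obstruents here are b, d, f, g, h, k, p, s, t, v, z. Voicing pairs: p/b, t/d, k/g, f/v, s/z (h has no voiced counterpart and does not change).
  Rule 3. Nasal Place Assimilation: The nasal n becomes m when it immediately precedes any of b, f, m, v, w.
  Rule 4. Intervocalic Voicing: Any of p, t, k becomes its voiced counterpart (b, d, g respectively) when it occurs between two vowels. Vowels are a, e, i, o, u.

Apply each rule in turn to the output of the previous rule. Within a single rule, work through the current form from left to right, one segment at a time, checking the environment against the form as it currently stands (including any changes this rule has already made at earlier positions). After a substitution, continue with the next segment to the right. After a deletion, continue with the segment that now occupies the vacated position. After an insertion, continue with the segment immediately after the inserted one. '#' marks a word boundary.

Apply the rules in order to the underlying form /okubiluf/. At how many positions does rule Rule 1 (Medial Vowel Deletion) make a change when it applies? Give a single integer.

Rule 1 Medial Vowel Deletion: [okubiluf] → [okblf]
Rule 2 Regressive Voicing Assimilation: [okblf] → [ogblf]
Rule 3 Nasal Place Assimilation: no change — [ogblf]
Rule 4 Intervocalic Voicing: no change — [ogblf]
Rule Rule 1 changed 3 position(s).

3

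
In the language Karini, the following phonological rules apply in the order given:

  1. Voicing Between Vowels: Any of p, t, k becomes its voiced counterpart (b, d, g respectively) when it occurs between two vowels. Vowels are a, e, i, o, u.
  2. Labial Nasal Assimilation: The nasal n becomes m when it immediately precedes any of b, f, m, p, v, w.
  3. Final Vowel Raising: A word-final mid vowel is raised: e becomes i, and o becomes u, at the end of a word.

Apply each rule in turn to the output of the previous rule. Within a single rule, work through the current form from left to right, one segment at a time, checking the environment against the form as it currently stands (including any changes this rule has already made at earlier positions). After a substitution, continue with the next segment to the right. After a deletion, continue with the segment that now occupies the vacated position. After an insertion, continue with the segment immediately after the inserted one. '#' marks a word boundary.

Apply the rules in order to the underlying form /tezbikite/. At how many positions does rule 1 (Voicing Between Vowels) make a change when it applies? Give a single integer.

2

1 Voicing Between Vowels: [tezbikite] → [tezbigide]
2 Labial Nasal Assimilation: no change — [tezbigide]
3 Final Vowel Raising: [tezbigide] → [tezbigidi]
Rule 1 changed 2 position(s).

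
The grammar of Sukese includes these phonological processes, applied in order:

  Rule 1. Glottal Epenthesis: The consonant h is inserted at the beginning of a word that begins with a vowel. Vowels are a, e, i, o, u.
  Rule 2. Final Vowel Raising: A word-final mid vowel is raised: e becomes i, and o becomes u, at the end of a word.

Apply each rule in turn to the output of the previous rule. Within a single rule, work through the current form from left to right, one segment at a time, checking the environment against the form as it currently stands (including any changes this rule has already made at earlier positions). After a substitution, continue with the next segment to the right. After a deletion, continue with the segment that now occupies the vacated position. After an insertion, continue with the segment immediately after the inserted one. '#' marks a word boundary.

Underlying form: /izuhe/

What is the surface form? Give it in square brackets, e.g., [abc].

[hizuhi]

Rule 1 Glottal Epenthesis: [izuhe] → [hizuhe]
Rule 2 Final Vowel Raising: [hizuhe] → [hizuhi]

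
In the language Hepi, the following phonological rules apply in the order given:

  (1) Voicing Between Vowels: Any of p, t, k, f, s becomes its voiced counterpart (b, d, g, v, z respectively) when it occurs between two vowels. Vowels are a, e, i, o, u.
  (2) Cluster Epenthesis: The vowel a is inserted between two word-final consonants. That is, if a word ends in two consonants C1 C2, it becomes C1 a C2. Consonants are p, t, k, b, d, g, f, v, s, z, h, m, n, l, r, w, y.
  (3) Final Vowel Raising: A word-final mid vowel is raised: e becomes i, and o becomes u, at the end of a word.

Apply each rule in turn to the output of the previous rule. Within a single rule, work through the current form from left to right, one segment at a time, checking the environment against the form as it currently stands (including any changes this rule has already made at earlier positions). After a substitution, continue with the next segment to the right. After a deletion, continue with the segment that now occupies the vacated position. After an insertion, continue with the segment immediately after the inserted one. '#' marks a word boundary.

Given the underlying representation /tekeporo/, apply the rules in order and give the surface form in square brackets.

[tegeboru]

(1) Voicing Between Vowels: [tekeporo] → [tegeboro]
(2) Cluster Epenthesis: no change — [tegeboro]
(3) Final Vowel Raising: [tegeboro] → [tegeboru]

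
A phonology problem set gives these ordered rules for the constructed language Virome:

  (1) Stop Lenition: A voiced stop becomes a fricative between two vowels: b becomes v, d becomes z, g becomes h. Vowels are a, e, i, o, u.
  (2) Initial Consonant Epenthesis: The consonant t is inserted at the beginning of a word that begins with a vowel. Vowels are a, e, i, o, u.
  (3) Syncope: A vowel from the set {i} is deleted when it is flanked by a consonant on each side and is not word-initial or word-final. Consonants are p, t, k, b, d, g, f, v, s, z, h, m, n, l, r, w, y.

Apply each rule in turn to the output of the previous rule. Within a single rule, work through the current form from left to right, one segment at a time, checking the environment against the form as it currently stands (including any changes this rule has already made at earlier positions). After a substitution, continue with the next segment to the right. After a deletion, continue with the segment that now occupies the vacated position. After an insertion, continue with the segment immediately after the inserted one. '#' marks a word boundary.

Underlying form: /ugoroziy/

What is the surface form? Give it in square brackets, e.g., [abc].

(1) Stop Lenition: [ugoroziy] → [uhoroziy]
(2) Initial Consonant Epenthesis: [uhoroziy] → [tuhoroziy]
(3) Syncope: [tuhoroziy] → [tuhorozy]

[tuhorozy]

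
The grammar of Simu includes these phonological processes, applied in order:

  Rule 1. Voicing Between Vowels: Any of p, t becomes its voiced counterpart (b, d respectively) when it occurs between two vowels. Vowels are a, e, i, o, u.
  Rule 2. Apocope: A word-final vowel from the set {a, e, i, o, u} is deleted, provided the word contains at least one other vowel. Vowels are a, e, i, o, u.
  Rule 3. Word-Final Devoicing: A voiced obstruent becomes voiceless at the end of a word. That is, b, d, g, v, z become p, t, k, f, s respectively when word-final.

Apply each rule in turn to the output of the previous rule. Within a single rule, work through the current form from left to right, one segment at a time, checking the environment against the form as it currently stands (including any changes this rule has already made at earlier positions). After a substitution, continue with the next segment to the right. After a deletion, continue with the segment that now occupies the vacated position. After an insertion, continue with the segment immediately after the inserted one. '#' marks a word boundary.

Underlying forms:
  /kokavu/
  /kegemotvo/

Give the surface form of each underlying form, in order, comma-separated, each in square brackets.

/kokavu/:
  Rule 1 Voicing Between Vowels: no change — [kokavu]
  Rule 2 Apocope: [kokavu] → [kokav]
  Rule 3 Word-Final Devoicing: [kokav] → [kokaf]
/kegemotvo/:
  Rule 1 Voicing Between Vowels: no change — [kegemotvo]
  Rule 2 Apocope: [kegemotvo] → [kegemotv]
  Rule 3 Word-Final Devoicing: [kegemotv] → [kegemotf]

[kokaf], [kegemotf]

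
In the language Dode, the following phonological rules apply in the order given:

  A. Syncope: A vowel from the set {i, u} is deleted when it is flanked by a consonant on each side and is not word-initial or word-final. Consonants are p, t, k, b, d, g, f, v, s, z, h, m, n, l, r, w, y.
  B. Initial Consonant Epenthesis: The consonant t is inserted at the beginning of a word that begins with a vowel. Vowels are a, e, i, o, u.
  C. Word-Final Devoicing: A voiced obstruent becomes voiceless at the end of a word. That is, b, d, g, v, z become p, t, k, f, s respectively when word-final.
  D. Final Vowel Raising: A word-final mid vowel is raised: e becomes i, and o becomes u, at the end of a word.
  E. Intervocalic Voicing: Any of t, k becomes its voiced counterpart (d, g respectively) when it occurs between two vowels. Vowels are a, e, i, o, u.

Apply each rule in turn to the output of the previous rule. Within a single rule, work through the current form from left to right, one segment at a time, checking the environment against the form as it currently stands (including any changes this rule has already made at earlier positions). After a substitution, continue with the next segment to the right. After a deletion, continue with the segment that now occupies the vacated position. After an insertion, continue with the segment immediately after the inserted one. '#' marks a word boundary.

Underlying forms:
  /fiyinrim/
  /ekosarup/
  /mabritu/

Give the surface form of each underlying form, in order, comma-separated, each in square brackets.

[fynrm], [tegosarp], [mabrtu]

/fiyinrim/:
  A Syncope: [fiyinrim] → [fynrm]
  B Initial Consonant Epenthesis: no change — [fynrm]
  C Word-Final Devoicing: no change — [fynrm]
  D Final Vowel Raising: no change — [fynrm]
  E Intervocalic Voicing: no change — [fynrm]
/ekosarup/:
  A Syncope: [ekosarup] → [ekosarp]
  B Initial Consonant Epenthesis: [ekosarp] → [tekosarp]
  C Word-Final Devoicing: no change — [tekosarp]
  D Final Vowel Raising: no change — [tekosarp]
  E Intervocalic Voicing: [tekosarp] → [tegosarp]
/mabritu/:
  A Syncope: [mabritu] → [mabrtu]
  B Initial Consonant Epenthesis: no change — [mabrtu]
  C Word-Final Devoicing: no change — [mabrtu]
  D Final Vowel Raising: no change — [mabrtu]
  E Intervocalic Voicing: no change — [mabrtu]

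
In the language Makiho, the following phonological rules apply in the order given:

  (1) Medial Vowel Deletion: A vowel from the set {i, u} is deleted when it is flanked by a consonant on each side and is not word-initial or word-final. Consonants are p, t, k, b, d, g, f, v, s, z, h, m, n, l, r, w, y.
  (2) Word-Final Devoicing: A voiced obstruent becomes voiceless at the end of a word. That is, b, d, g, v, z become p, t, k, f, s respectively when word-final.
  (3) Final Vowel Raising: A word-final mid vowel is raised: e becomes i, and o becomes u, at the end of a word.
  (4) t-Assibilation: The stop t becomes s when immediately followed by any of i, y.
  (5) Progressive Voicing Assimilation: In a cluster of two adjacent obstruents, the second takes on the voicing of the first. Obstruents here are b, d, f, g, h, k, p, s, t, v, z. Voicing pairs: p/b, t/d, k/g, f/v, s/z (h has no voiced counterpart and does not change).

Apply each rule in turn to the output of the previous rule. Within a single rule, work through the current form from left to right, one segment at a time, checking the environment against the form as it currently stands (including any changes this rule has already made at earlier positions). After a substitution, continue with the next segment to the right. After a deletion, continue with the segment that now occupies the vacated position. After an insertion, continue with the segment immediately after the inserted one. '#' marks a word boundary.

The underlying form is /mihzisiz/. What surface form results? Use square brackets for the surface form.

[mhsss]

(1) Medial Vowel Deletion: [mihzisiz] → [mhzsz]
(2) Word-Final Devoicing: [mhzsz] → [mhzss]
(3) Final Vowel Raising: no change — [mhzss]
(4) t-Assibilation: no change — [mhzss]
(5) Progressive Voicing Assimilation: [mhzss] → [mhsss]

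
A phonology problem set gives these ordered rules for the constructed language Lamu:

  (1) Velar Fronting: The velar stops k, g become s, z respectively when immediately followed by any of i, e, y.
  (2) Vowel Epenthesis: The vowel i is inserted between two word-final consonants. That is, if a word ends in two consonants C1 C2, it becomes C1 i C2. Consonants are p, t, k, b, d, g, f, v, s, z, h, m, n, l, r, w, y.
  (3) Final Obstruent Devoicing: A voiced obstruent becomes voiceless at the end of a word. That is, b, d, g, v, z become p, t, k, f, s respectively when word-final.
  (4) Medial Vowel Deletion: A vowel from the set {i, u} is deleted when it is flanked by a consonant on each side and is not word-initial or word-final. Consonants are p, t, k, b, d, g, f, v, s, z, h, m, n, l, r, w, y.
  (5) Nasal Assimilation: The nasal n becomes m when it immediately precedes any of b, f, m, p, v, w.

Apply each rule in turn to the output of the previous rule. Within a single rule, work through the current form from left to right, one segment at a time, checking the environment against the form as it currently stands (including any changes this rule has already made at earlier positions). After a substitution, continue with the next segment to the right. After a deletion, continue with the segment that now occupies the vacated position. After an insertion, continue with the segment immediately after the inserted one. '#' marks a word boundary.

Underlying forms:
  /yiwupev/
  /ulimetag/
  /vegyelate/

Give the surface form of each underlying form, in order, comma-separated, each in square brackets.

/yiwupev/:
  (1) Velar Fronting: no change — [yiwupev]
  (2) Vowel Epenthesis: no change — [yiwupev]
  (3) Final Obstruent Devoicing: [yiwupev] → [yiwupef]
  (4) Medial Vowel Deletion: [yiwupef] → [ywpef]
  (5) Nasal Assimilation: no change — [ywpef]
/ulimetag/:
  (1) Velar Fronting: no change — [ulimetag]
  (2) Vowel Epenthesis: no change — [ulimetag]
  (3) Final Obstruent Devoicing: [ulimetag] → [ulimetak]
  (4) Medial Vowel Deletion: [ulimetak] → [ulmetak]
  (5) Nasal Assimilation: no change — [ulmetak]
/vegyelate/:
  (1) Velar Fronting: [vegyelate] → [vezyelate]
  (2) Vowel Epenthesis: no change — [vezyelate]
  (3) Final Obstruent Devoicing: no change — [vezyelate]
  (4) Medial Vowel Deletion: no change — [vezyelate]
  (5) Nasal Assimilation: no change — [vezyelate]

[ywpef], [ulmetak], [vezyelate]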